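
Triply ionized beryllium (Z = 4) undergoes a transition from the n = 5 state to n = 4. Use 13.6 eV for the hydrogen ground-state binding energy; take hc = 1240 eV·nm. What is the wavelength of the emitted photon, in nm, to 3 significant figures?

253 nm

For Z = 4 the level energies scale as Z², so the effective Rydberg energy is 13.6 × 16 = 217.6 eV.
ΔE = 217.6 × (1/4² − 1/5²) = 217.6 × 0.02250 = 4.896 eV.
λ = hc/ΔE = 1240 / 4.896 = 253 nm.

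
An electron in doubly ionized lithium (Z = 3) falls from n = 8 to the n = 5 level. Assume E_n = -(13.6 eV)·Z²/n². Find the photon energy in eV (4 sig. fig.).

2.984 eV

The Bohr energies scale as Z², so for Z = 3: E_n = −122.4/n² eV.
E_8 = −122.4/64 = −1.913 eV and E_5 = −122.4/25 = −4.896 eV.
The photon energy is |E_8 − E_5| = 2.984 eV.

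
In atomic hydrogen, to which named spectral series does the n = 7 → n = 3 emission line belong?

The series is set by the lower level: n_f = 3 is the Paschen series.

Paschen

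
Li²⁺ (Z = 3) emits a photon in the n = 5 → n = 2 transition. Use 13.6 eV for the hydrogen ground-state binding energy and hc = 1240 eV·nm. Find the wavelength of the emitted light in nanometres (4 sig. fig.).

For Z = 3 the level energies scale as Z², so the effective Rydberg energy is 13.6 × 9 = 122.4 eV.
ΔE = 122.4 × (1/2² − 1/5²) = 122.4 × 0.2100 = 25.70 eV.
λ = hc/ΔE = 1240 / 25.70 = 48.24 nm.

48.24 nm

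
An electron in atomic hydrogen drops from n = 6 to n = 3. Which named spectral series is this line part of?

The series is set by the lower level: n_f = 3 is the Paschen series.

Paschen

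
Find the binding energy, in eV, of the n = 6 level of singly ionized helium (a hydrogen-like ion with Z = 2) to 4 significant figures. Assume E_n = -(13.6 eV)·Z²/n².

1.511 eV

E_n = −13.6 Z²/n² = −54.40/n² eV for Z = 2.
E_6 = −54.40/36 = −1.511 eV, so ionization (to E = 0) requires 1.511 eV.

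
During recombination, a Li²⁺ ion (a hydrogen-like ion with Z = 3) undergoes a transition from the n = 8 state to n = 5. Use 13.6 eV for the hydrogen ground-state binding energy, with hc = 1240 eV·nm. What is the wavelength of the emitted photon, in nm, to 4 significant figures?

415.6 nm

For Z = 3 the level energies scale as Z², so the effective Rydberg energy is 13.6 × 9 = 122.4 eV.
ΔE = 122.4 × (1/5² − 1/8²) = 122.4 × 0.02438 = 2.984 eV.
λ = hc/ΔE = 1240 / 2.984 = 415.6 nm.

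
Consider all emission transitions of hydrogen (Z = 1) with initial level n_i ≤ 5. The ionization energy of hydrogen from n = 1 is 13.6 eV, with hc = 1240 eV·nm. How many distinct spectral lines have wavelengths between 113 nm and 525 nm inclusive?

3

Enumerate all n_i → n_f pairs with 1 ≤ n_f < n_i ≤ 5 and compute λ = 1240 / [13.6·1·(1/n_f² − 1/n_i²)].
Lines falling in [113, 525] nm: 2→1 (121.6 nm), 5→2 (434.2 nm), 4→2 (486.3 nm).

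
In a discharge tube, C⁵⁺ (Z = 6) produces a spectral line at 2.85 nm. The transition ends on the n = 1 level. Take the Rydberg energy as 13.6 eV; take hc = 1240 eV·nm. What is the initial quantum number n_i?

n_i = 3

The photon energy is ΔE = hc/λ = 1240 / 2.85 = 435.1 eV.
With Z = 6, ΔE = 489.6 × (1/n_f² − 1/n_i²), so 1/n_f² − 1/n_i² = 0.8887.
With n_f = 1: 1/n_i² = 1/1 − 0.8887 = 0.1113, so n_i ≈ 3.00.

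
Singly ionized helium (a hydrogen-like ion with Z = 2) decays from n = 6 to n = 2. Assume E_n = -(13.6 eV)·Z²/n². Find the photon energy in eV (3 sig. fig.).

12.1 eV

The Bohr energies scale as Z², so for Z = 2: E_n = −54.40/n² eV.
E_6 = −54.40/36 = −1.511 eV and E_2 = −54.40/4 = −13.60 eV.
The photon energy is |E_6 − E_2| = 12.1 eV.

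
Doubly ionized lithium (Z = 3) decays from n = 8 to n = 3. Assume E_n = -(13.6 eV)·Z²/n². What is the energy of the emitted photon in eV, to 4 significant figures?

11.69 eV

The Bohr energies scale as Z², so for Z = 3: E_n = −122.4/n² eV.
E_8 = −122.4/64 = −1.913 eV and E_3 = −122.4/9 = −13.60 eV.
The photon energy is |E_8 − E_3| = 11.69 eV.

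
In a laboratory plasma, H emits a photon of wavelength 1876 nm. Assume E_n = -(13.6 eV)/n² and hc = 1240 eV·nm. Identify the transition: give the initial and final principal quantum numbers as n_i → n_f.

The photon energy is ΔE = hc/λ = 1240 / 1876 = 0.6610 eV.
With Z = 1, ΔE = 13.60 × (1/n_f² − 1/n_i²), so 1/n_f² − 1/n_i² = 0.04860.
Trying n_f = 3 gives 1/n_i² = 0.06251, i.e. n_i ≈ 4; this pair matches.

n_i = 4, n_f = 3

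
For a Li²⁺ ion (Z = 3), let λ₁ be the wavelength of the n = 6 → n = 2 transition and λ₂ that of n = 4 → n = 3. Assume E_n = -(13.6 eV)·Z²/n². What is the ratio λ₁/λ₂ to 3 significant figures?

0.219

λ ∝ 1/ΔE ∝ 1/(1/n_f² − 1/n_i²), and the Z² and hc factors cancel in the ratio.
λ₁/λ₂ = (1/3² − 1/4²)/(1/2² − 1/6²) = 0.04861/0.2222 = 0.219.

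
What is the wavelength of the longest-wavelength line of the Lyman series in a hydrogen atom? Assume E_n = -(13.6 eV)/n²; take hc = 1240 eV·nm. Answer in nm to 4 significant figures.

The Lyman series terminates on n_f = 1; the first line has n_i = 1+1 = 2.
ΔE = 13.60 × (1/1² − 1/2²) = 10.20 eV.
λ = 1240 / 10.20 = 121.6 nm.

121.6 nm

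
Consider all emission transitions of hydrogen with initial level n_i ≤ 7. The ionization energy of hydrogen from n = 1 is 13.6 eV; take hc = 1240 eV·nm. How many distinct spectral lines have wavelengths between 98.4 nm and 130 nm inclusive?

2

Enumerate all n_i → n_f pairs with 1 ≤ n_f < n_i ≤ 7 and compute λ = 1240 / [13.6·1·(1/n_f² − 1/n_i²)].
Lines falling in [98.4, 130] nm: 3→1 (102.6 nm), 2→1 (121.6 nm).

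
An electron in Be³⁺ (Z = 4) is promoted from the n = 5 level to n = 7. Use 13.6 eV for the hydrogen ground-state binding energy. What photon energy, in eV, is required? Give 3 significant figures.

4.26 eV

The Bohr energies scale as Z², so for Z = 4: E_n = −217.6/n² eV.
E_7 = −217.6/49 = −4.441 eV and E_5 = −217.6/25 = −8.704 eV.
The photon energy is |E_7 − E_5| = 4.26 eV.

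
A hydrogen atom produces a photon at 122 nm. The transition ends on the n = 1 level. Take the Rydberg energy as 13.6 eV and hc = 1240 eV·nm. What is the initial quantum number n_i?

The photon energy is ΔE = hc/λ = 1240 / 122 = 10.16 eV.
With Z = 1, ΔE = 13.60 × (1/n_f² − 1/n_i²), so 1/n_f² − 1/n_i² = 0.7473.
With n_f = 1: 1/n_i² = 1/1 − 0.7473 = 0.2527, so n_i ≈ 1.99.

n_i = 2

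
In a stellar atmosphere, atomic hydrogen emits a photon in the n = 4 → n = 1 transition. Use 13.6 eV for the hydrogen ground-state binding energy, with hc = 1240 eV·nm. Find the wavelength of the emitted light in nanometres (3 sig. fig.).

97.3 nm

ΔE = 13.60 × (1/1² − 1/4²) = 13.60 × 0.9375 = 12.75 eV.
λ = hc/ΔE = 1240 / 12.75 = 97.3 nm.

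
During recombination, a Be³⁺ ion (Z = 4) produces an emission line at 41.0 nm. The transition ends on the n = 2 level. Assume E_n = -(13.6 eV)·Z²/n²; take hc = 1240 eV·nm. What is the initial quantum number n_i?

The photon energy is ΔE = hc/λ = 1240 / 41.0 = 30.24 eV.
With Z = 4, ΔE = 217.6 × (1/n_f² − 1/n_i²), so 1/n_f² − 1/n_i² = 0.1390.
With n_f = 2: 1/n_i² = 1/4 − 0.1390 = 0.1110, so n_i ≈ 3.00.

n_i = 3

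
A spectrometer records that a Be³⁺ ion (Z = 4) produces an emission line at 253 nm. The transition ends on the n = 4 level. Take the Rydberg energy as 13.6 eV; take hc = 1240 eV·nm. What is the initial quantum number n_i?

n_i = 5

The photon energy is ΔE = hc/λ = 1240 / 253 = 4.901 eV.
With Z = 4, ΔE = 217.6 × (1/n_f² − 1/n_i²), so 1/n_f² − 1/n_i² = 0.02252.
With n_f = 4: 1/n_i² = 1/16 − 0.02252 = 0.03998, so n_i ≈ 5.00.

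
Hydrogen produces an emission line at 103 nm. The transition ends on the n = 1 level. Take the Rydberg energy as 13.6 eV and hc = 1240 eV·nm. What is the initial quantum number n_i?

n_i = 3

The photon energy is ΔE = hc/λ = 1240 / 103 = 12.04 eV.
With Z = 1, ΔE = 13.60 × (1/n_f² − 1/n_i²), so 1/n_f² − 1/n_i² = 0.8852.
With n_f = 1: 1/n_i² = 1/1 − 0.8852 = 0.1148, so n_i ≈ 2.95.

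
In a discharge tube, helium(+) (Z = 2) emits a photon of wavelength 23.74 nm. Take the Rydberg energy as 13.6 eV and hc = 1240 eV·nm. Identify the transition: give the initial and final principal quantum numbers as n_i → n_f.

The photon energy is ΔE = hc/λ = 1240 / 23.74 = 52.23 eV.
With Z = 2, ΔE = 54.40 × (1/n_f² − 1/n_i²), so 1/n_f² − 1/n_i² = 0.9602.
Trying n_f = 1 gives 1/n_i² = 0.03984, i.e. n_i ≈ 5; this pair matches.

n_i = 5, n_f = 1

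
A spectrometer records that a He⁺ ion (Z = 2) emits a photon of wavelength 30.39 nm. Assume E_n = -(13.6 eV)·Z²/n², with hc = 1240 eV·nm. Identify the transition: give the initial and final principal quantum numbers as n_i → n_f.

The photon energy is ΔE = hc/λ = 1240 / 30.39 = 40.80 eV.
With Z = 2, ΔE = 54.40 × (1/n_f² − 1/n_i²), so 1/n_f² − 1/n_i² = 0.7501.
Trying n_f = 1 gives 1/n_i² = 0.2499, i.e. n_i ≈ 2; this pair matches.

n_i = 2, n_f = 1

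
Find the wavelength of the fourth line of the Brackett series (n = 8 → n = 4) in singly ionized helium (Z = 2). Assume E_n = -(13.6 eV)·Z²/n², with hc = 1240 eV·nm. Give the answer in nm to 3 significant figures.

The Brackett series terminates on n_f = 4; the fourth line has n_i = 4+4 = 8.
ΔE = 54.40 × (1/4² − 1/8²) = 2.550 eV.
λ = 1240 / 2.550 = 486 nm.

486 nm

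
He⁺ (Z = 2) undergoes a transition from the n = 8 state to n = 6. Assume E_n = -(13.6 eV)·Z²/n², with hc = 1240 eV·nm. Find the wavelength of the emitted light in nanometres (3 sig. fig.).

For Z = 2 the level energies scale as Z², so the effective Rydberg energy is 13.6 × 4 = 54.40 eV.
ΔE = 54.40 × (1/6² − 1/8²) = 54.40 × 0.01215 = 0.6611 eV.
λ = hc/ΔE = 1240 / 0.6611 = 1880 nm.

1880 nm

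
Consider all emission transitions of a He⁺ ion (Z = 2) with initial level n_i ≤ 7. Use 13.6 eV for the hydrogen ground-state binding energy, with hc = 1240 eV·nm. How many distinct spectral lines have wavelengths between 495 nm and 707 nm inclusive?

Enumerate all n_i → n_f pairs with 1 ≤ n_f < n_i ≤ 7 and compute λ = 1240 / [13.6·4·(1/n_f² − 1/n_i²)].
Lines falling in [495, 707] nm: 7→4 (541.5 nm), 6→4 (656.5 nm).

2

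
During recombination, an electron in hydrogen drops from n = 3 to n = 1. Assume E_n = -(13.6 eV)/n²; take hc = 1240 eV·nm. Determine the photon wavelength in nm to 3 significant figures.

ΔE = 13.60 × (1/1² − 1/3²) = 13.60 × 0.8889 = 12.09 eV.
λ = hc/ΔE = 1240 / 12.09 = 103 nm.

103 nm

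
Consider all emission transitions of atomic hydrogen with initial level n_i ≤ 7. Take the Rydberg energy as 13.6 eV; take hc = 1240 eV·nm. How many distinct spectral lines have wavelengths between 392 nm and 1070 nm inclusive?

Enumerate all n_i → n_f pairs with 1 ≤ n_f < n_i ≤ 7 and compute λ = 1240 / [13.6·1·(1/n_f² − 1/n_i²)].
Lines falling in [392, 1070] nm: 7→2 (397.1 nm), 6→2 (410.3 nm), 5→2 (434.2 nm), 4→2 (486.3 nm), 3→2 (656.5 nm), 7→3 (1005 nm).

6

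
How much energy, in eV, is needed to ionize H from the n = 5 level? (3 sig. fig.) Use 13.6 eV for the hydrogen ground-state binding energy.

E_5 = −13.60/25 = −0.544 eV, so ionization (to E = 0) requires 0.544 eV.

0.544 eV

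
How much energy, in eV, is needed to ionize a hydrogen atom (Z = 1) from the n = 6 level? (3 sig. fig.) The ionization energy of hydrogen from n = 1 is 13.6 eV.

E_6 = −13.60/36 = −0.378 eV, so ionization (to E = 0) requires 0.378 eV.

0.378 eV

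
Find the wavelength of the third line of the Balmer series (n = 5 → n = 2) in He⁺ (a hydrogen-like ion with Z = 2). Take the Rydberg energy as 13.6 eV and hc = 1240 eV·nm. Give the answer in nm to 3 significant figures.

The Balmer series terminates on n_f = 2; the third line has n_i = 2+3 = 5.
ΔE = 54.40 × (1/2² − 1/5²) = 11.42 eV.
λ = 1240 / 11.42 = 109 nm.

109 nm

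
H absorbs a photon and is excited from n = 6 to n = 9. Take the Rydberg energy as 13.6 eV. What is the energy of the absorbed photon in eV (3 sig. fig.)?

E_9 = −13.60/81 = −0.1679 eV and E_6 = −13.60/36 = −0.3778 eV.
The photon energy is |E_9 − E_6| = 0.210 eV.

0.210 eV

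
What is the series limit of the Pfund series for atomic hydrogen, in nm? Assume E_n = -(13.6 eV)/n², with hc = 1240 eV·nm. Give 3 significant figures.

The Pfund series has lower level n_f = 5; the series limit corresponds to n_i → ∞.
ΔE_max = 13.6 × 1 / 5² = 0.5440 eV.
λ_min = 1240 / 0.5440 = 2280 nm.

2280 nm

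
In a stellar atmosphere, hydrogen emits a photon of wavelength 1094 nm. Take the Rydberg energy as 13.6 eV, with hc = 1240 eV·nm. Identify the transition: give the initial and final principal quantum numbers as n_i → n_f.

n_i = 6, n_f = 3

The photon energy is ΔE = hc/λ = 1240 / 1094 = 1.133 eV.
With Z = 1, ΔE = 13.60 × (1/n_f² − 1/n_i²), so 1/n_f² − 1/n_i² = 0.08334.
Trying n_f = 3 gives 1/n_i² = 0.02777, i.e. n_i ≈ 6; this pair matches.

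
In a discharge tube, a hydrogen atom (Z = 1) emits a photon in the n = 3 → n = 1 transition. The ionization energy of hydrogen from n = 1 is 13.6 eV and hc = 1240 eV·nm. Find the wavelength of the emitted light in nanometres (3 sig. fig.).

ΔE = 13.60 × (1/1² − 1/3²) = 13.60 × 0.8889 = 12.09 eV.
λ = hc/ΔE = 1240 / 12.09 = 103 nm.
This line belongs to the Lyman series.

103 nm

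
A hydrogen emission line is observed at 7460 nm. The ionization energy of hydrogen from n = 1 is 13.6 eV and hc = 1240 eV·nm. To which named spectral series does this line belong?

ΔE = 1240/7460 = 0.1662 eV.
This matches 13.6 × (1/5² − 1/6²), so n_f = 5: the Pfund series.

Pfund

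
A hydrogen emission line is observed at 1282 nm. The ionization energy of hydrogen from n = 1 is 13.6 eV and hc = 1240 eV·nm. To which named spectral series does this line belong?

ΔE = 1240/1282 = 0.9672 eV.
This matches 13.6 × (1/3² − 1/5²), so n_f = 3: the Paschen series.

Paschen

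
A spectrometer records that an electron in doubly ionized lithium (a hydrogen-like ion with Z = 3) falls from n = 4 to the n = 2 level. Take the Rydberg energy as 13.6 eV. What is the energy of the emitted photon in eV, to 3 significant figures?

23.0 eV

The Bohr energies scale as Z², so for Z = 3: E_n = −122.4/n² eV.
E_4 = −122.4/16 = −7.650 eV and E_2 = −122.4/4 = −30.60 eV.
The photon energy is |E_4 − E_2| = 23.0 eV.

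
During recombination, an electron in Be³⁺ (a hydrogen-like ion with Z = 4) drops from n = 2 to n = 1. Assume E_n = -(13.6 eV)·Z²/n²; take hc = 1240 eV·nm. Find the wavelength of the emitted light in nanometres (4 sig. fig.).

7.598 nm

For Z = 4 the level energies scale as Z², so the effective Rydberg energy is 13.6 × 16 = 217.6 eV.
ΔE = 217.6 × (1/1² − 1/2²) = 217.6 × 0.7500 = 163.2 eV.
λ = hc/ΔE = 1240 / 163.2 = 7.598 nm.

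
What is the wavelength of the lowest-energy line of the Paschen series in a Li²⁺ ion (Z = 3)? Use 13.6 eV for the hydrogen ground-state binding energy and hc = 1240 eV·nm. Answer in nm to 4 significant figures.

208.4 nm

The Paschen series terminates on n_f = 3; the first line has n_i = 3+1 = 4.
ΔE = 122.4 × (1/3² − 1/4²) = 5.950 eV.
λ = 1240 / 5.950 = 208.4 nm.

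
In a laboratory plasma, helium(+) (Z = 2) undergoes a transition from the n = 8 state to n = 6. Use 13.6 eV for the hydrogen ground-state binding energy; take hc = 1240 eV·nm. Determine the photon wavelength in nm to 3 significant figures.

For Z = 2 the level energies scale as Z², so the effective Rydberg energy is 13.6 × 4 = 54.40 eV.
ΔE = 54.40 × (1/6² − 1/8²) = 54.40 × 0.01215 = 0.6611 eV.
λ = hc/ΔE = 1240 / 0.6611 = 1880 nm.

1880 nm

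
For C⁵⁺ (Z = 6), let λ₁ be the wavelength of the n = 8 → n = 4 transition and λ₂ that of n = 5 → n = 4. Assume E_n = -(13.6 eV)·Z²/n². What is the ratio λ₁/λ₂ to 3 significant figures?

λ ∝ 1/ΔE ∝ 1/(1/n_f² − 1/n_i²), and the Z² and hc factors cancel in the ratio.
λ₁/λ₂ = (1/4² − 1/5²)/(1/4² − 1/8²) = 0.02250/0.04688 = 0.480.

0.480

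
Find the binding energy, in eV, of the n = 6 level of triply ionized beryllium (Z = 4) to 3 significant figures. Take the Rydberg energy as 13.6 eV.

6.04 eV

E_n = −13.6 Z²/n² = −217.6/n² eV for Z = 4.
E_6 = −217.6/36 = −6.04 eV, so ionization (to E = 0) requires 6.04 eV.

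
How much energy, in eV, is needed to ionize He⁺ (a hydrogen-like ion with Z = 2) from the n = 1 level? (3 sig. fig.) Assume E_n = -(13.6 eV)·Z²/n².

E_n = −13.6 Z²/n² = −54.40/n² eV for Z = 2.
E_1 = −54.40/1 = −54.4 eV, so ionization (to E = 0) requires 54.4 eV.

54.4 eV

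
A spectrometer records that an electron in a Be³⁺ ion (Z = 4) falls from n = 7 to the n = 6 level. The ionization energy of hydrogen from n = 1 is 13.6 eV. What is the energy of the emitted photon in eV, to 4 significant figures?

The Bohr energies scale as Z², so for Z = 4: E_n = −217.6/n² eV.
E_7 = −217.6/49 = −4.441 eV and E_6 = −217.6/36 = −6.044 eV.
The photon energy is |E_7 − E_6| = 1.604 eV.

1.604 eV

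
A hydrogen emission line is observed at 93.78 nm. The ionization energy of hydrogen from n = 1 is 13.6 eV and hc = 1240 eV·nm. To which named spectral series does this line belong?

Lyman

ΔE = 1240/93.78 = 13.22 eV.
This matches 13.6 × (1/1² − 1/6²), so n_f = 1: the Lyman series.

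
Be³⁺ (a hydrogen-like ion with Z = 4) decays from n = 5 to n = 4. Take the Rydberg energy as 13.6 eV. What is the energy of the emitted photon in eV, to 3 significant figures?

4.90 eV

The Bohr energies scale as Z², so for Z = 4: E_n = −217.6/n² eV.
E_5 = −217.6/25 = −8.704 eV and E_4 = −217.6/16 = −13.60 eV.
The photon energy is |E_5 − E_4| = 4.90 eV.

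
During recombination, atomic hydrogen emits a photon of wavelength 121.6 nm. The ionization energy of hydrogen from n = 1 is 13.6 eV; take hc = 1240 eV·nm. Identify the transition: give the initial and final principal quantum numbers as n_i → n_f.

n_i = 2, n_f = 1

The photon energy is ΔE = hc/λ = 1240 / 121.6 = 10.20 eV.
With Z = 1, ΔE = 13.60 × (1/n_f² − 1/n_i²), so 1/n_f² − 1/n_i² = 0.7498.
Trying n_f = 1 gives 1/n_i² = 0.2502, i.e. n_i ≈ 2; this pair matches.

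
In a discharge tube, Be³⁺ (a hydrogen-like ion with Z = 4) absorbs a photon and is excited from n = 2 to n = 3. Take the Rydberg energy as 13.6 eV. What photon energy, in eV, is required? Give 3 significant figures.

30.2 eV

The Bohr energies scale as Z², so for Z = 4: E_n = −217.6/n² eV.
E_3 = −217.6/9 = −24.18 eV and E_2 = −217.6/4 = −54.40 eV.
The photon energy is |E_3 − E_2| = 30.2 eV.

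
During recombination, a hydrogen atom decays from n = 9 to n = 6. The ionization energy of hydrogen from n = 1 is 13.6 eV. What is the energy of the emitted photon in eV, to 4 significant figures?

0.2099 eV

E_9 = −13.60/81 = −0.1679 eV and E_6 = −13.60/36 = −0.3778 eV.
The photon energy is |E_9 − E_6| = 0.2099 eV.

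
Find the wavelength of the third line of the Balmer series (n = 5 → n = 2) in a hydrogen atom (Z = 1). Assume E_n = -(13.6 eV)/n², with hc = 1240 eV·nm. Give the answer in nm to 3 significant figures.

The Balmer series terminates on n_f = 2; the third line has n_i = 2+3 = 5.
ΔE = 13.60 × (1/2² − 1/5²) = 2.856 eV.
λ = 1240 / 2.856 = 434 nm.

434 nm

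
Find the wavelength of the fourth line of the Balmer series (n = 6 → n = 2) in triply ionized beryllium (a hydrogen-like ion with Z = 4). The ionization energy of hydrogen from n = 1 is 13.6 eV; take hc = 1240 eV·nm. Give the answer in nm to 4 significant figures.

25.64 nm

The Balmer series terminates on n_f = 2; the fourth line has n_i = 2+4 = 6.
ΔE = 217.6 × (1/2² − 1/6²) = 48.36 eV.
λ = 1240 / 48.36 = 25.64 nm.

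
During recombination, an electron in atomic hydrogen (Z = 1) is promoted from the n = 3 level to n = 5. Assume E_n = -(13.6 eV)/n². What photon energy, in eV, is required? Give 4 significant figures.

E_5 = −13.60/25 = −0.5440 eV and E_3 = −13.60/9 = −1.511 eV.
The photon energy is |E_5 − E_3| = 0.9671 eV.

0.9671 eV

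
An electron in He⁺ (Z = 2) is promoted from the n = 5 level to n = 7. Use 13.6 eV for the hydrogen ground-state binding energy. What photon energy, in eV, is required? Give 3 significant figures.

1.07 eV

The Bohr energies scale as Z², so for Z = 2: E_n = −54.40/n² eV.
E_7 = −54.40/49 = −1.110 eV and E_5 = −54.40/25 = −2.176 eV.
The photon energy is |E_7 − E_5| = 1.07 eV.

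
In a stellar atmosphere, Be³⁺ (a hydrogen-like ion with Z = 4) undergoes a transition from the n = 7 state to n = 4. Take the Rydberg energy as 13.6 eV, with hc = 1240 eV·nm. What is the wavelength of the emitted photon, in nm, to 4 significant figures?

For Z = 4 the level energies scale as Z², so the effective Rydberg energy is 13.6 × 16 = 217.6 eV.
ΔE = 217.6 × (1/4² − 1/7²) = 217.6 × 0.04209 = 9.159 eV.
λ = hc/ΔE = 1240 / 9.159 = 135.4 nm.

135.4 nm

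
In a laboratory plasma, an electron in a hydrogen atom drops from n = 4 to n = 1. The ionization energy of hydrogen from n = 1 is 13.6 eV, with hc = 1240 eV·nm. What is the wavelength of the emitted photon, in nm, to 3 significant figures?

ΔE = 13.60 × (1/1² − 1/4²) = 13.60 × 0.9375 = 12.75 eV.
λ = hc/ΔE = 1240 / 12.75 = 97.3 nm.
This line belongs to the Lyman series.

97.3 nm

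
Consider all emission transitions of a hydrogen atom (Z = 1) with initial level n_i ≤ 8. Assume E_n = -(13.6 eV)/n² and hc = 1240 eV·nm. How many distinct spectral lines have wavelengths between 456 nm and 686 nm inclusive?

2

Enumerate all n_i → n_f pairs with 1 ≤ n_f < n_i ≤ 8 and compute λ = 1240 / [13.6·1·(1/n_f² − 1/n_i²)].
Lines falling in [456, 686] nm: 4→2 (486.3 nm), 3→2 (656.5 nm).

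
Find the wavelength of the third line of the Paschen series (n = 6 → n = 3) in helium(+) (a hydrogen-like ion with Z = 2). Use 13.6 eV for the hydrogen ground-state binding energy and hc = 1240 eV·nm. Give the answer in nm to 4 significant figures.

The Paschen series terminates on n_f = 3; the third line has n_i = 3+3 = 6.
ΔE = 54.40 × (1/3² − 1/6²) = 4.533 eV.
λ = 1240 / 4.533 = 273.5 nm.

273.5 nm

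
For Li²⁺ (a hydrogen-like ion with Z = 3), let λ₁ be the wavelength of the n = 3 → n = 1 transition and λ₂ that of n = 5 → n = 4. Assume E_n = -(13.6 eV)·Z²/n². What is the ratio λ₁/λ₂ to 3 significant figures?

0.0253

λ ∝ 1/ΔE ∝ 1/(1/n_f² − 1/n_i²), and the Z² and hc factors cancel in the ratio.
λ₁/λ₂ = (1/4² − 1/5²)/(1/1² − 1/3²) = 0.02250/0.8889 = 0.0253.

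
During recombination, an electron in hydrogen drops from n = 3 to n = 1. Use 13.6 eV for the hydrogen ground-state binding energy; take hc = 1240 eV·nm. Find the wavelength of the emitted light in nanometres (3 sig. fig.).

ΔE = 13.60 × (1/1² − 1/3²) = 13.60 × 0.8889 = 12.09 eV.
λ = hc/ΔE = 1240 / 12.09 = 103 nm.

103 nm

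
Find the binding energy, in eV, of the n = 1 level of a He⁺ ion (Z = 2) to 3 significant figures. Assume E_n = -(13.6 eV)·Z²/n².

54.4 eV

E_n = −13.6 Z²/n² = −54.40/n² eV for Z = 2.
E_1 = −54.40/1 = −54.4 eV, so ionization (to E = 0) requires 54.4 eV.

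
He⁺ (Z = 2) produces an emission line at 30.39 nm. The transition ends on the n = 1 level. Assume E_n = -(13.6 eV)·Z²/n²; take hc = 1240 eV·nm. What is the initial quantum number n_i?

The photon energy is ΔE = hc/λ = 1240 / 30.39 = 40.80 eV.
With Z = 2, ΔE = 54.40 × (1/n_f² − 1/n_i²), so 1/n_f² − 1/n_i² = 0.7501.
With n_f = 1: 1/n_i² = 1/1 − 0.7501 = 0.2499, so n_i ≈ 2.00.

n_i = 2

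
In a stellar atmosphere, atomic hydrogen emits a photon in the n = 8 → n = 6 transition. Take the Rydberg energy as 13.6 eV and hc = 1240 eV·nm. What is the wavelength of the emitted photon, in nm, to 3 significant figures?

7500 nm

ΔE = 13.60 × (1/6² − 1/8²) = 13.60 × 0.01215 = 0.1653 eV.
λ = hc/ΔE = 1240 / 0.1653 = 7500 nm.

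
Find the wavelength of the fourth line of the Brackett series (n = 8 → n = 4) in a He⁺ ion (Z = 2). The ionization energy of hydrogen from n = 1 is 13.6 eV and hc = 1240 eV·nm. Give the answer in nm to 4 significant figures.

The Brackett series terminates on n_f = 4; the fourth line has n_i = 4+4 = 8.
ΔE = 54.40 × (1/4² − 1/8²) = 2.550 eV.
λ = 1240 / 2.550 = 486.3 nm.

486.3 nm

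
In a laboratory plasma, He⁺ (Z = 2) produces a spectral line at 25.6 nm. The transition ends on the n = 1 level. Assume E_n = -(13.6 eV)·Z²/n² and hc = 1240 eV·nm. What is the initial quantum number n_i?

The photon energy is ΔE = hc/λ = 1240 / 25.6 = 48.44 eV.
With Z = 2, ΔE = 54.40 × (1/n_f² − 1/n_i²), so 1/n_f² − 1/n_i² = 0.8904.
With n_f = 1: 1/n_i² = 1/1 − 0.8904 = 0.1096, so n_i ≈ 3.02.

n_i = 3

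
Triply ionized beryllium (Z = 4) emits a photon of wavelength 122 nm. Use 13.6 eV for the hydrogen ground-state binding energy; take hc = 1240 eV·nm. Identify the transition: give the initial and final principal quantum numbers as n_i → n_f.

n_i = 8, n_f = 4

The photon energy is ΔE = hc/λ = 1240 / 122 = 10.16 eV.
With Z = 4, ΔE = 217.6 × (1/n_f² − 1/n_i²), so 1/n_f² − 1/n_i² = 0.04671.
Trying n_f = 4 gives 1/n_i² = 0.01579, i.e. n_i ≈ 8; this pair matches.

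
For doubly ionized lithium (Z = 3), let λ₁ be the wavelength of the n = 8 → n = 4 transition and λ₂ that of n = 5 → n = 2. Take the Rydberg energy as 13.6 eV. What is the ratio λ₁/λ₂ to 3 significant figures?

λ ∝ 1/ΔE ∝ 1/(1/n_f² − 1/n_i²), and the Z² and hc factors cancel in the ratio.
λ₁/λ₂ = (1/2² − 1/5²)/(1/4² − 1/8²) = 0.2100/0.04688 = 4.48.

4.48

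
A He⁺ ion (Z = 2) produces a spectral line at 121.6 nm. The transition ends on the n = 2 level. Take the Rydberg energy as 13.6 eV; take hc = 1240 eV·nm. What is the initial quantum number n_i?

n_i = 4

The photon energy is ΔE = hc/λ = 1240 / 121.6 = 10.20 eV.
With Z = 2, ΔE = 54.40 × (1/n_f² − 1/n_i²), so 1/n_f² − 1/n_i² = 0.1875.
With n_f = 2: 1/n_i² = 1/4 − 0.1875 = 0.06255, so n_i ≈ 4.00.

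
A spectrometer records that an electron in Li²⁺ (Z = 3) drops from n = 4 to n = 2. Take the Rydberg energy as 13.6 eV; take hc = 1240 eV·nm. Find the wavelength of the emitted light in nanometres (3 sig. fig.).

For Z = 3 the level energies scale as Z², so the effective Rydberg energy is 13.6 × 9 = 122.4 eV.
ΔE = 122.4 × (1/2² − 1/4²) = 122.4 × 0.1875 = 22.95 eV.
λ = hc/ΔE = 1240 / 22.95 = 54.0 nm.

54.0 nm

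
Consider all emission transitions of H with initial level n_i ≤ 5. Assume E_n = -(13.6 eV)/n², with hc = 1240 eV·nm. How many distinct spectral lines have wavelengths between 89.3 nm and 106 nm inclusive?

3

Enumerate all n_i → n_f pairs with 1 ≤ n_f < n_i ≤ 5 and compute λ = 1240 / [13.6·1·(1/n_f² − 1/n_i²)].
Lines falling in [89.3, 106] nm: 5→1 (94.98 nm), 4→1 (97.25 nm), 3→1 (102.6 nm).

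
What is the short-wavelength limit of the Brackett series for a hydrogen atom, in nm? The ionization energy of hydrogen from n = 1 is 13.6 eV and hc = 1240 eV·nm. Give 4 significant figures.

The Brackett series has lower level n_f = 4; the series limit corresponds to n_i → ∞.
ΔE_max = 13.6 × 1 / 4² = 0.8500 eV.
λ_min = 1240 / 0.8500 = 1459 nm.

1459 nm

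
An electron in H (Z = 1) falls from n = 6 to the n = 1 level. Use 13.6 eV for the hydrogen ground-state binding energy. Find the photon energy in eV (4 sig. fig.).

13.22 eV

E_6 = −13.60/36 = −0.3778 eV and E_1 = −13.60/1 = −13.60 eV.
The photon energy is |E_6 − E_1| = 13.22 eV.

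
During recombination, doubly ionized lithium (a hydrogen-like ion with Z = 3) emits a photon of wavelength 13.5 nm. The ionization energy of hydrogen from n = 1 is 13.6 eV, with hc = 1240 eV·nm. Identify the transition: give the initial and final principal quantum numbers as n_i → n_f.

n_i = 2, n_f = 1

The photon energy is ΔE = hc/λ = 1240 / 13.5 = 91.85 eV.
With Z = 3, ΔE = 122.4 × (1/n_f² − 1/n_i²), so 1/n_f² − 1/n_i² = 0.7504.
Trying n_f = 1 gives 1/n_i² = 0.2496, i.e. n_i ≈ 2; this pair matches.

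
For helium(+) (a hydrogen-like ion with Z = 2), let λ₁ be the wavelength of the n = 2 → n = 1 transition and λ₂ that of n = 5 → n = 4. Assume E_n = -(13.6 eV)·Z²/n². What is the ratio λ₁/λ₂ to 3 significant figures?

λ ∝ 1/ΔE ∝ 1/(1/n_f² − 1/n_i²), and the Z² and hc factors cancel in the ratio.
λ₁/λ₂ = (1/4² − 1/5²)/(1/1² − 1/2²) = 0.02250/0.7500 = 0.0300.

0.0300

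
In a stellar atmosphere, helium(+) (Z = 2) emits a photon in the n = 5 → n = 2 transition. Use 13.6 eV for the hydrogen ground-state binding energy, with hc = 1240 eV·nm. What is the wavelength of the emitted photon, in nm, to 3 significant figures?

109 nm

For Z = 2 the level energies scale as Z², so the effective Rydberg energy is 13.6 × 4 = 54.40 eV.
ΔE = 54.40 × (1/2² − 1/5²) = 54.40 × 0.2100 = 11.42 eV.
λ = hc/ΔE = 1240 / 11.42 = 109 nm.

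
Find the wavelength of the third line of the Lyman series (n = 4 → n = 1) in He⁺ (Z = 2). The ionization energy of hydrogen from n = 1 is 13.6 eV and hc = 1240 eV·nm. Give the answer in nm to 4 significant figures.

24.31 nm

The Lyman series terminates on n_f = 1; the third line has n_i = 1+3 = 4.
ΔE = 54.40 × (1/1² − 1/4²) = 51.00 eV.
λ = 1240 / 51.00 = 24.31 nm.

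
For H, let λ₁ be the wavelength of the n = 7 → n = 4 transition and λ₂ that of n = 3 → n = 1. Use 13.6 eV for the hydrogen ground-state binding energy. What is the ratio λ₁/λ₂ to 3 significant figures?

21.1

λ ∝ 1/ΔE ∝ 1/(1/n_f² − 1/n_i²), and the Z² and hc factors cancel in the ratio.
λ₁/λ₂ = (1/1² − 1/3²)/(1/4² − 1/7²) = 0.8889/0.04209 = 21.1.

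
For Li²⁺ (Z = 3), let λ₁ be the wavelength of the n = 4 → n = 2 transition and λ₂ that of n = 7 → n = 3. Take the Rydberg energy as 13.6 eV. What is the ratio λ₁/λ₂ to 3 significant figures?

0.484

λ ∝ 1/ΔE ∝ 1/(1/n_f² − 1/n_i²), and the Z² and hc factors cancel in the ratio.
λ₁/λ₂ = (1/3² − 1/7²)/(1/2² − 1/4²) = 0.09070/0.1875 = 0.484.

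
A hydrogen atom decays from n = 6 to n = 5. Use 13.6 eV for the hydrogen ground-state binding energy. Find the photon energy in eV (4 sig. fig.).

E_6 = −13.60/36 = −0.3778 eV and E_5 = −13.60/25 = −0.5440 eV.
The photon energy is |E_6 − E_5| = 0.1662 eV.

0.1662 eV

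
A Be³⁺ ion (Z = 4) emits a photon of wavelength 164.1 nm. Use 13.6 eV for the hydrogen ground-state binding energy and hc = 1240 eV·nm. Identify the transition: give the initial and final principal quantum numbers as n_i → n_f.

The photon energy is ΔE = hc/λ = 1240 / 164.1 = 7.556 eV.
With Z = 4, ΔE = 217.6 × (1/n_f² − 1/n_i²), so 1/n_f² − 1/n_i² = 0.03473.
Trying n_f = 4 gives 1/n_i² = 0.02777, i.e. n_i ≈ 6; this pair matches.

n_i = 6, n_f = 4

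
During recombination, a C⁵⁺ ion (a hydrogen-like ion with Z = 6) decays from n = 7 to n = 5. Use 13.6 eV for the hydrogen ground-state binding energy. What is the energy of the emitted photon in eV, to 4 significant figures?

The Bohr energies scale as Z², so for Z = 6: E_n = −489.6/n² eV.
E_7 = −489.6/49 = −9.992 eV and E_5 = −489.6/25 = −19.58 eV.
The photon energy is |E_7 − E_5| = 9.592 eV.

9.592 eV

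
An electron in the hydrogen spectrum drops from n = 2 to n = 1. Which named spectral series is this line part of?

Lyman

The series is set by the lower level: n_f = 1 is the Lyman series.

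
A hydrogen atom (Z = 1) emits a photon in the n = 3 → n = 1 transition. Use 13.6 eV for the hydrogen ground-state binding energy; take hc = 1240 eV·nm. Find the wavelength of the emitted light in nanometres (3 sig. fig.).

103 nm

ΔE = 13.60 × (1/1² − 1/3²) = 13.60 × 0.8889 = 12.09 eV.
λ = hc/ΔE = 1240 / 12.09 = 103 nm.
This line belongs to the Lyman series.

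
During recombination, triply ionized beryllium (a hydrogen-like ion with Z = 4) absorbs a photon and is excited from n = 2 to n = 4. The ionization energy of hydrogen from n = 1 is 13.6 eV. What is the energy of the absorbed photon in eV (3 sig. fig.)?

The Bohr energies scale as Z², so for Z = 4: E_n = −217.6/n² eV.
E_4 = −217.6/16 = −13.60 eV and E_2 = −217.6/4 = −54.40 eV.
The photon energy is |E_4 − E_2| = 40.8 eV.

40.8 eV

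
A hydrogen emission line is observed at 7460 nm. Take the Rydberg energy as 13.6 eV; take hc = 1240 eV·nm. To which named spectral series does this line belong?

ΔE = 1240/7460 = 0.1662 eV.
This matches 13.6 × (1/5² − 1/6²), so n_f = 5: the Pfund series.

Pfund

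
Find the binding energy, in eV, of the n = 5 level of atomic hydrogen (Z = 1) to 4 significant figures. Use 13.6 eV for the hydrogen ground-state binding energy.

0.5440 eV

E_5 = −13.60/25 = −0.5440 eV, so ionization (to E = 0) requires 0.5440 eV.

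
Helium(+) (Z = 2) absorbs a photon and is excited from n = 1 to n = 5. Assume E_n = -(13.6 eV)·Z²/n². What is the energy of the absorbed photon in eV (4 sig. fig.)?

52.22 eV

The Bohr energies scale as Z², so for Z = 2: E_n = −54.40/n² eV.
E_5 = −54.40/25 = −2.176 eV and E_1 = −54.40/1 = −54.40 eV.
The photon energy is |E_5 − E_1| = 52.22 eV.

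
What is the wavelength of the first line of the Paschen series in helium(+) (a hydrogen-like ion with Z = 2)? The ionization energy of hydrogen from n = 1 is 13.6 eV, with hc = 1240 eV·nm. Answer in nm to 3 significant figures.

The Paschen series terminates on n_f = 3; the first line has n_i = 3+1 = 4.
ΔE = 54.40 × (1/3² − 1/4²) = 2.644 eV.
λ = 1240 / 2.644 = 469 nm.

469 nm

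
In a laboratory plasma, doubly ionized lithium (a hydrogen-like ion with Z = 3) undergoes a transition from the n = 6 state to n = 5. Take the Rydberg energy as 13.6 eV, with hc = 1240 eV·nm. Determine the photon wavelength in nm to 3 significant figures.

829 nm

For Z = 3 the level energies scale as Z², so the effective Rydberg energy is 13.6 × 9 = 122.4 eV.
ΔE = 122.4 × (1/5² − 1/6²) = 122.4 × 0.01222 = 1.496 eV.
λ = hc/ΔE = 1240 / 1.496 = 829 nm.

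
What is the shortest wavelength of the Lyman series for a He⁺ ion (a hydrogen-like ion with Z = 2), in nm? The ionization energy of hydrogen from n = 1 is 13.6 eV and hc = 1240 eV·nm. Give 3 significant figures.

22.8 nm

The Lyman series has lower level n_f = 1; the series limit corresponds to n_i → ∞.
ΔE_max = 13.6 × 4 / 1² = 54.40 eV.
λ_min = 1240 / 54.40 = 22.8 nm.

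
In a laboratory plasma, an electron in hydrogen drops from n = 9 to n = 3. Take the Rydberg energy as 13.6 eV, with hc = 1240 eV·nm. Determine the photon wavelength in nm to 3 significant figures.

ΔE = 13.60 × (1/3² − 1/9²) = 13.60 × 0.09877 = 1.343 eV.
λ = hc/ΔE = 1240 / 1.343 = 923 nm.

923 nm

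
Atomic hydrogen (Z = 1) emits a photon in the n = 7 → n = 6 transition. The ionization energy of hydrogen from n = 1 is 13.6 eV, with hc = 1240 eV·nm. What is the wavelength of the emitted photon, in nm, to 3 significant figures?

ΔE = 13.60 × (1/6² − 1/7²) = 13.60 × 0.007370 = 0.1002 eV.
λ = hc/ΔE = 1240 / 0.1002 = 12400 nm.

12400 nm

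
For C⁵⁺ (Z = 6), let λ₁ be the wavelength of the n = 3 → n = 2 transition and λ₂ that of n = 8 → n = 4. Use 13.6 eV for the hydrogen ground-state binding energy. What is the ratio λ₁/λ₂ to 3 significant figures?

0.338

λ ∝ 1/ΔE ∝ 1/(1/n_f² − 1/n_i²), and the Z² and hc factors cancel in the ratio.
λ₁/λ₂ = (1/4² − 1/8²)/(1/2² − 1/3²) = 0.04688/0.1389 = 0.338.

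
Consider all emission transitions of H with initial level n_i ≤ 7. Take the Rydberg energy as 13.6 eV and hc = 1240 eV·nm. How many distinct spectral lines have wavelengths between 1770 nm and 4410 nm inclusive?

4

Enumerate all n_i → n_f pairs with 1 ≤ n_f < n_i ≤ 7 and compute λ = 1240 / [13.6·1·(1/n_f² − 1/n_i²)].
Lines falling in [1770, 4410] nm: 4→3 (1876 nm), 7→4 (2166 nm), 6→4 (2626 nm), 5→4 (4052 nm).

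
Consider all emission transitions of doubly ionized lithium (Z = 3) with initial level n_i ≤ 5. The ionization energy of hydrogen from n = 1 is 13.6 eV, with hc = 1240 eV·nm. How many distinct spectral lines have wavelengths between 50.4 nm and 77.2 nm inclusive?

Enumerate all n_i → n_f pairs with 1 ≤ n_f < n_i ≤ 5 and compute λ = 1240 / [13.6·9·(1/n_f² − 1/n_i²)].
Lines falling in [50.4, 77.2] nm: 4→2 (54.03 nm), 3→2 (72.94 nm).

2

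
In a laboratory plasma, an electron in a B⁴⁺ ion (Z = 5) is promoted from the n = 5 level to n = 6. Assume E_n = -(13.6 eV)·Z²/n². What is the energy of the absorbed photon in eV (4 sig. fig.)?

The Bohr energies scale as Z², so for Z = 5: E_n = −340.0/n² eV.
E_6 = −340.0/36 = −9.444 eV and E_5 = −340.0/25 = −13.60 eV.
The photon energy is |E_6 − E_5| = 4.156 eV.

4.156 eV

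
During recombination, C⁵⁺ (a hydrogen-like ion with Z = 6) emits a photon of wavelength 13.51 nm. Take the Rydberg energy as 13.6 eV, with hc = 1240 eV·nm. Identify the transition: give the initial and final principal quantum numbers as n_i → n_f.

n_i = 4, n_f = 2

The photon energy is ΔE = hc/λ = 1240 / 13.51 = 91.78 eV.
With Z = 6, ΔE = 489.6 × (1/n_f² − 1/n_i²), so 1/n_f² − 1/n_i² = 0.1875.
Trying n_f = 2 gives 1/n_i² = 0.06253, i.e. n_i ≈ 4; this pair matches.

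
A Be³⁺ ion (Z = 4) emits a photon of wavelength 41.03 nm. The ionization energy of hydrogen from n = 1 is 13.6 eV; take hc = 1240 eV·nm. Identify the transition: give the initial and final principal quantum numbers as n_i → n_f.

n_i = 3, n_f = 2

The photon energy is ΔE = hc/λ = 1240 / 41.03 = 30.22 eV.
With Z = 4, ΔE = 217.6 × (1/n_f² − 1/n_i²), so 1/n_f² − 1/n_i² = 0.1389.
Trying n_f = 2 gives 1/n_i² = 0.1111, i.e. n_i ≈ 3; this pair matches.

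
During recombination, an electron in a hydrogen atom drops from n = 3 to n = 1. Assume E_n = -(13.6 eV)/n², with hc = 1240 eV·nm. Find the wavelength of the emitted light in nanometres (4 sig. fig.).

ΔE = 13.60 × (1/1² − 1/3²) = 13.60 × 0.8889 = 12.09 eV.
λ = hc/ΔE = 1240 / 12.09 = 102.6 nm.

102.6 nm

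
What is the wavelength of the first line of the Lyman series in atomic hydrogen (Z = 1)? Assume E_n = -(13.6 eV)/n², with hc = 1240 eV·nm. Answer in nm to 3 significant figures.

The Lyman series terminates on n_f = 1; the first line has n_i = 1+1 = 2.
ΔE = 13.60 × (1/1² − 1/2²) = 10.20 eV.
λ = 1240 / 10.20 = 122 nm.

122 nm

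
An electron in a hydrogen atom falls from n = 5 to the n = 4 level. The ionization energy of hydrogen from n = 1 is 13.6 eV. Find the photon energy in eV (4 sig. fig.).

E_5 = −13.60/25 = −0.5440 eV and E_4 = −13.60/16 = −0.8500 eV.
The photon energy is |E_5 − E_4| = 0.3060 eV.

0.3060 eV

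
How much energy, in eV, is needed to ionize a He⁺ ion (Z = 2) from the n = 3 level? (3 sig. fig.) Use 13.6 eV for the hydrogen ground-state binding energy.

6.04 eV

E_n = −13.6 Z²/n² = −54.40/n² eV for Z = 2.
E_3 = −54.40/9 = −6.04 eV, so ionization (to E = 0) requires 6.04 eV.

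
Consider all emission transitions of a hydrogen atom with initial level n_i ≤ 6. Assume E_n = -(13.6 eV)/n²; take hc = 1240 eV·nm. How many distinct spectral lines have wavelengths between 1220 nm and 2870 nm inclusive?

Enumerate all n_i → n_f pairs with 1 ≤ n_f < n_i ≤ 6 and compute λ = 1240 / [13.6·1·(1/n_f² − 1/n_i²)].
Lines falling in [1220, 2870] nm: 5→3 (1282 nm), 4→3 (1876 nm), 6→4 (2626 nm).

3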